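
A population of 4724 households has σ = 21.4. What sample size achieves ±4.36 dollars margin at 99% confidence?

Without FPC: n₀ = (2.576×21.4/4.36)² = 159.862. With FPC: n = n₀N/(n₀+N-1) = 154.7 → n = 155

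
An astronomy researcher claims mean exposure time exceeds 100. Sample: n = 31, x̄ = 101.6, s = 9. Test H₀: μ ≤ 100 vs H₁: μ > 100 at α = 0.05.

t = (101.6 - 100)/(9/√31) = 0.99, df = 30. Critical t = 1.697. Fail to reject H₀.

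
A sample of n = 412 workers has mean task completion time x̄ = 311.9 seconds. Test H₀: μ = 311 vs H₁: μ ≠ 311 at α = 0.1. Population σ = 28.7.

z = (x̄ - μ₀)/(σ/√n) = (311.9 - 311)/(28.7/√412) = 0.637. Critical value: ±1.645. Since |0.637| ≤ 1.645, Fail to reject H₀.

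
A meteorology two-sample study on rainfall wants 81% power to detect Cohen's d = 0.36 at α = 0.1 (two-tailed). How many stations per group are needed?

z_{α/2} = 1.645, z_β = Φ⁻¹(0.81) = 0.878. For small effect (d = 0.36): n per group = 2(z_{α/2} + z_β)²/d² = 2(1.645 + 0.878)²/0.36² = 98.2 → 99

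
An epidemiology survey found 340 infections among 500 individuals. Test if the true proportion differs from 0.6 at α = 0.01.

p̂ = 0.68, p₀ = 0.6. z = (p̂ - p₀)/√(p₀(1-p₀)/n) = 3.651. Critical: ±2.576. Reject H₀.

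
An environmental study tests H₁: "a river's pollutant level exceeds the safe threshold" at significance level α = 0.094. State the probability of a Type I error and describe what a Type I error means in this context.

P(Type I error) = α = 0.094. A Type I error is rejecting H₀ when H₀ is actually true (false positive) — here, concluding that a river's pollutant level exceeds the safe threshold when in fact this is not the case. Consequence: shutting down a compliant factory unnecessarily.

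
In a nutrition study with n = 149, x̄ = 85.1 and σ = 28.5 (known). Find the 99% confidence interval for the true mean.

CI = x̄ ± z*(σ/√n) = 85.1 ± 2.576(28.5/√149) = 85.1 ± 6.01 = (79.09, 91.11)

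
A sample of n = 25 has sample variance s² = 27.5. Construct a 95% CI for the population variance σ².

df = 24. χ²_{0.025} = 39.364, χ²_{0.975} = 12.401. CI for σ² = ((n-1)s²/χ²_{α/2}, (n-1)s²/χ²_{1-α/2}) = (24·27.5/39.364, 24·27.5/12.401) = (16.77, 53.22)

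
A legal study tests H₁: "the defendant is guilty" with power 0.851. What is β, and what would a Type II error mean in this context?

β = 1 - power = 1 - 0.851 = 0.149. A Type II error is failing to reject H₀ when H₀ is false (false negative) — here, failing to conclude that the defendant is guilty when in fact it is true. Consequence: acquitting a guilty person.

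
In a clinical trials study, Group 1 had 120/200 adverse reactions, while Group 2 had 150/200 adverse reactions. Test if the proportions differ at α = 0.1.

p̂₁ = 0.6, p̂₂ = 0.75, pooled p̂ = 0.675. z = -3.203. Critical: ±1.645. Reject H₀.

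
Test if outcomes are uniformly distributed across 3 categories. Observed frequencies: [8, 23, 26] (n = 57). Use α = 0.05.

Expected = 19 each. χ² = Σ(O-E)²/E = 9.789. df = 2, critical value = 5.991. Reject H₀.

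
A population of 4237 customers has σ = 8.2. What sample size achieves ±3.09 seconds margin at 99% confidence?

Without FPC: n₀ = (2.576×8.2/3.09)² = 46.731. With FPC: n = n₀N/(n₀+N-1) = 46.2 → n = 47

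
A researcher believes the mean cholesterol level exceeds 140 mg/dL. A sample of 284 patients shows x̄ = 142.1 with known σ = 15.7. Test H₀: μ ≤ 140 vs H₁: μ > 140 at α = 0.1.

z = 2.254. Critical value: 1.28. Reject H₀.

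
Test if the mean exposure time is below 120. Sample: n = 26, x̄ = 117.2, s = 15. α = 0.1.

t = (117.2 - 120)/(15/√26) = -0.952, df = 25. Critical t = -1.316. Fail to reject H₀.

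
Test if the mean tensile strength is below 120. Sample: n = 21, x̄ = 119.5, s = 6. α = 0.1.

t = (119.5 - 120)/(6/√21) = -0.382, df = 20. Critical t = -1.325. Fail to reject H₀.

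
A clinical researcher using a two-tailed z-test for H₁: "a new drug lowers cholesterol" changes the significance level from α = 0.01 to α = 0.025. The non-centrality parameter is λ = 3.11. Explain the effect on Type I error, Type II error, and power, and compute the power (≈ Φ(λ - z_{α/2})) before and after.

Increasing α from 0.01 to 0.025:
• Type I error rate increases (α is the Type I rate by definition).
• Critical value moves from z_{α/2} = 2.576 to 2.241, so power = Φ(λ - z_{α/2}) goes from Φ(3.11 - 2.576) = 0.703 to Φ(3.11 - 2.241) = 0.808.
• Type II error rate β = 1 - power therefore decreases (0.297 → 0.192).
Appropriate when false negatives are costly — here, shelving an effective drug — patients miss out on a treatment that would have helped.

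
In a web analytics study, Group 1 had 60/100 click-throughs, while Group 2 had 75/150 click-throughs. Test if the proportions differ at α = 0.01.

p̂₁ = 0.6, p̂₂ = 0.5, pooled p̂ = 0.54. z = 1.554. Critical: ±2.576. Fail to reject H₀.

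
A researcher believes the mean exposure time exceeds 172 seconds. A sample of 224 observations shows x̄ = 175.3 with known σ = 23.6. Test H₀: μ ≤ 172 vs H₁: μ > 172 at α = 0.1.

z = 2.093. Critical value: 1.28. Reject H₀.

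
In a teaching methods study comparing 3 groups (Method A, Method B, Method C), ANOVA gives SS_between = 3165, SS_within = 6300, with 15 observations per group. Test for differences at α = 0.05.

df_between = 2, df_within = 42. F = MS_between/MS_within = 1582.5/150.0 = 10.55. F_crit ≈ 3.22. Reject H₀. At least one mean differs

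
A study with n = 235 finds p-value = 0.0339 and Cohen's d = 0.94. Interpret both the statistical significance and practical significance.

Statistically significant (p = 0.0339 < 0.05). Cohen's d = 0.94 indicates a large effect size. Both statistical and practical significance should be considered.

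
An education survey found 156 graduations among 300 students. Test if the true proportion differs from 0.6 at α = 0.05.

p̂ = 0.52, p₀ = 0.6. z = (p̂ - p₀)/√(p₀(1-p₀)/n) = -2.828. Critical: ±1.96. Reject H₀.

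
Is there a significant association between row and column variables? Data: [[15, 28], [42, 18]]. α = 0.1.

χ² = 12.498. df = 1, critical = 2.706. Reject H₀. Variables are dependent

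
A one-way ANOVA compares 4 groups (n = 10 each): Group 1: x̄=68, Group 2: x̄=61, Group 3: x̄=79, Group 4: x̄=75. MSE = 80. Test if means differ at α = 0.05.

Grand mean = 70.75. SS_between = 1887.5, MS_between = 629.17. F = 7.865, F_crit ≈ 2.866. Reject H₀.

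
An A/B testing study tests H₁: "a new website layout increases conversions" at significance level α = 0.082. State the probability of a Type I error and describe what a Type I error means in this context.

P(Type I error) = α = 0.082. A Type I error is rejecting H₀ when H₀ is actually true (false positive) — here, concluding that a new website layout increases conversions when in fact this is not the case. Consequence: rolling out a layout that doesn't actually help — wasted engineering effort.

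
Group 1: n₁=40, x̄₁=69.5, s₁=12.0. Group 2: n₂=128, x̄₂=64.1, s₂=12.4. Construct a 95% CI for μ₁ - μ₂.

Difference = 5.4. SE = √(12.0²/40 + 12.4²/128) = 2.191. CI = (1.11, 9.69)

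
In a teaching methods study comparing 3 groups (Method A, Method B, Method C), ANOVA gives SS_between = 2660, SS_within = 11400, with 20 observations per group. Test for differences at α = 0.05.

df_between = 2, df_within = 57. F = MS_between/MS_within = 1330.0/200.0 = 6.65. F_crit ≈ 3.159. Reject H₀. At least one mean differs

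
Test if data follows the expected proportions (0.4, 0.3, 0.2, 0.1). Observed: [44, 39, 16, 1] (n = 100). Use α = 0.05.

Expected: [40.0, 30.0, 20.0, 10.0]. χ² = 12.0. df = 3, critical = 7.815. Reject H₀.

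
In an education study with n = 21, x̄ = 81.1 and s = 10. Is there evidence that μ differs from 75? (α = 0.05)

t = (x̄ - μ₀)/(s/√n) = (81.1 - 75)/(10/√21) = 2.795. df = 20, critical t = ±2.086. Reject H₀.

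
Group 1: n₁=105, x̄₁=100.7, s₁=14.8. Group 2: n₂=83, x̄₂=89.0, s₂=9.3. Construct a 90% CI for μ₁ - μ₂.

Difference = 11.7. SE = √(14.8²/105 + 9.3²/83) = 1.769. CI = (8.79, 14.61)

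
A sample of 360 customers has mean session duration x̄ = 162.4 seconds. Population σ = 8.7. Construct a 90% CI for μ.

CI = x̄ ± z*(σ/√n) = 162.4 ± 1.645(8.7/√360) = 162.4 ± 0.75 = (161.65, 163.15)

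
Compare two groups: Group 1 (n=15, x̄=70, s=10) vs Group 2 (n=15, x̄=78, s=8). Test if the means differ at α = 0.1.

Pooled sp = 9.06. t = -2.419, df = 28. Critical t = ±1.701. Reject H₀.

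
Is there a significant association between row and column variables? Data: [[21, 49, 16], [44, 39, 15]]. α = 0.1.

χ² = 8.561. df = 2, critical = 4.605. Reject H₀. Variables are dependent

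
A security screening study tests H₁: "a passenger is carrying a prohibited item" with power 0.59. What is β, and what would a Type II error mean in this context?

β = 1 - power = 1 - 0.59 = 0.41. A Type II error is failing to reject H₀ when H₀ is false (false negative) — here, failing to conclude that a passenger is carrying a prohibited item when in fact it is true. Consequence: letting a prohibited item through — security breach.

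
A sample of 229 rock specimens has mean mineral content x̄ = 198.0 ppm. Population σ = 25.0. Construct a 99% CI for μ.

CI = x̄ ± z*(σ/√n) = 198.0 ± 2.576(25.0/√229) = 198.0 ± 4.26 = (193.74, 202.26)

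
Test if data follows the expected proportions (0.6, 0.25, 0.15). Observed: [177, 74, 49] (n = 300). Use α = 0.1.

Expected: [180.0, 75.0, 45.0]. χ² = 0.419. df = 2, critical = 4.605. Fail to reject H₀.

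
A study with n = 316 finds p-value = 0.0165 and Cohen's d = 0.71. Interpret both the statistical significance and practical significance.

Statistically significant (p = 0.0165 < 0.05). Cohen's d = 0.71 indicates a medium effect size. Both statistical and practical significance should be considered.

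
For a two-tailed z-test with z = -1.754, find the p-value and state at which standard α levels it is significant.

p = 2·P(Z > |-1.754|) = 2·(1 - Φ(1.754)) ≈ 0.0794. Significant at α = 0.1.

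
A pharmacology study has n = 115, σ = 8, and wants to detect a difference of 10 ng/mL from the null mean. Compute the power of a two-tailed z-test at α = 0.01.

SE = σ/√n = 8/√115 = 0.746. Non-centrality λ = d/SE = 10/0.746 = 13.405. Power ≈ Φ(λ - z_{α/2}) = Φ(13.405 - 2.576) = Φ(10.829) = 1.0.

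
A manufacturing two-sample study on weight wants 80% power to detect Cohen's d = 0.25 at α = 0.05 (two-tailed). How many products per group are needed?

z_{α/2} = 1.96, z_β = Φ⁻¹(0.8) = 0.842. For small effect (d = 0.25): n per group = 2(z_{α/2} + z_β)²/d² = 2(1.96 + 0.842)²/0.25² = 251.2 → 252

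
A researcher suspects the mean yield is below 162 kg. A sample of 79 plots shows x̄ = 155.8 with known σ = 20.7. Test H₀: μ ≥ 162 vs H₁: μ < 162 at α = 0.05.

z = -2.662. Critical value: -1.645. Reject H₀.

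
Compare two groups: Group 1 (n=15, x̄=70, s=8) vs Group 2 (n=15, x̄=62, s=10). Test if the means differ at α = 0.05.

Pooled sp = 9.06. t = 2.419, df = 28. Critical t = ±2.048. Reject H₀.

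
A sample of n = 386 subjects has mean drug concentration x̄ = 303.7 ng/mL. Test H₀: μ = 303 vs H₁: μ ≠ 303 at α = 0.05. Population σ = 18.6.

z = (x̄ - μ₀)/(σ/√n) = (303.7 - 303)/(18.6/√386) = 0.739. Critical value: ±1.96. Since |0.739| ≤ 1.96, Fail to reject H₀.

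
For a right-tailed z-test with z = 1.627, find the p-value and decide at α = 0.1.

p = P(Z > 1.627) = 1 - Φ(1.627) ≈ 0.0519. Since p < 0.1, reject H₀ (significant) at α = 0.1.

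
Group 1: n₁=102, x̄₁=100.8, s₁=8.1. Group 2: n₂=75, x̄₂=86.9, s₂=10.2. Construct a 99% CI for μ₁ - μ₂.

Difference = 13.9. SE = √(8.1²/102 + 10.2²/75) = 1.425. CI = (10.23, 17.57)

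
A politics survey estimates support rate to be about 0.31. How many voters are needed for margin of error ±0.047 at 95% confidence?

n = z²p(1-p)/E² = 1.96²×0.31×0.69/0.047² = 372.0 → n = 372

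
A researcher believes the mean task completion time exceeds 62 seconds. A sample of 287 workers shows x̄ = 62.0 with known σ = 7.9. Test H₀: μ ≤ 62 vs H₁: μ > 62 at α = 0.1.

z = 0.0. Critical value: 1.28. Fail to reject H₀.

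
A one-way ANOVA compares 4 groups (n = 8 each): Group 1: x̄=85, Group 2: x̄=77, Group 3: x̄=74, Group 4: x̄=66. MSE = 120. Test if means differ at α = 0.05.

Grand mean = 75.5. SS_between = 1480.0, MS_between = 493.33. F = 4.111, F_crit ≈ 2.947. Reject H₀.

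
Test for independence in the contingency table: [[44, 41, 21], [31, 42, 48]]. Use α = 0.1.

χ² = 11.891. df = 2, critical = 4.605. Reject H₀. Variables are dependent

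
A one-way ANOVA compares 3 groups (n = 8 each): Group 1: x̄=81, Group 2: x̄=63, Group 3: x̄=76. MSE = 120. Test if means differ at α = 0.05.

Grand mean = 73.33. SS_between = 1381.33, MS_between = 690.67. F = 5.756, F_crit ≈ 3.467. Reject H₀.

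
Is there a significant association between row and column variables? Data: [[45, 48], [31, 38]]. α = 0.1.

χ² = 0.19. df = 1, critical = 2.706. Fail to reject H₀. No evidence of dependence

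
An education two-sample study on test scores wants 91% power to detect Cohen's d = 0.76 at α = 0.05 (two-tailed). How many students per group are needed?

z_{α/2} = 1.96, z_β = Φ⁻¹(0.91) = 1.341. For medium effect (d = 0.76): n per group = 2(z_{α/2} + z_β)²/d² = 2(1.96 + 1.341)²/0.76² = 37.7 → 38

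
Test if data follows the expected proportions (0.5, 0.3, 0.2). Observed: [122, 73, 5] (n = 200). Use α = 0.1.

Expected: [100.0, 60.0, 40.0]. χ² = 38.282. df = 2, critical = 4.605. Reject H₀.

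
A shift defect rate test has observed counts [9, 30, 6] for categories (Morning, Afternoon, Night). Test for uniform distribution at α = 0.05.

Expected = 15 each. χ² = Σ(O-E)²/E = 22.8. df = 2, critical value = 5.991. Reject H₀.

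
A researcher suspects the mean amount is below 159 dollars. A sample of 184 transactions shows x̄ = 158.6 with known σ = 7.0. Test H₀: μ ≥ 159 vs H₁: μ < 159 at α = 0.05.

z = -0.775. Critical value: -1.645. Fail to reject H₀.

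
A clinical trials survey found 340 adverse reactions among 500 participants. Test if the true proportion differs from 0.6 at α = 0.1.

p̂ = 0.68, p₀ = 0.6. z = (p̂ - p₀)/√(p₀(1-p₀)/n) = 3.651. Critical: ±1.645. Reject H₀.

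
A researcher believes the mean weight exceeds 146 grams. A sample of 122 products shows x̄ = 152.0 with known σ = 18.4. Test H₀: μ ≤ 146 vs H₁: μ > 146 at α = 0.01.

z = 3.602. Critical value: 2.33. Reject H₀.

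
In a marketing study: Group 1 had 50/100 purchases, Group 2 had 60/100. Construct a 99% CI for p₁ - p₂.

p̂₁ = 0.5, p̂₂ = 0.6. Difference = -0.1. CI = (-0.28, 0.08)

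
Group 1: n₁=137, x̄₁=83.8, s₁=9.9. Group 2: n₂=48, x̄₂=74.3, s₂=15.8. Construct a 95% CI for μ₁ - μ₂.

Difference = 9.5. SE = √(9.9²/137 + 15.8²/48) = 2.432. CI = (4.73, 14.27)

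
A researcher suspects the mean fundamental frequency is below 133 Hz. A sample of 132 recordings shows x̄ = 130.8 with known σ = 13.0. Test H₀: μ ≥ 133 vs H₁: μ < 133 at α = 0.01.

z = -1.944. Critical value: -2.33. Fail to reject H₀.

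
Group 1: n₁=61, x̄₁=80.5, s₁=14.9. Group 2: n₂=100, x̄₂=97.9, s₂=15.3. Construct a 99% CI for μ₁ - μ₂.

Difference = -17.4. SE = √(14.9²/61 + 15.3²/100) = 2.445. CI = (-23.7, -11.1)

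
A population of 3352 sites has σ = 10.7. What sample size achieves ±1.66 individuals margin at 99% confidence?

Without FPC: n₀ = (2.576×10.7/1.66)² = 275.704. With FPC: n = n₀N/(n₀+N-1) = 254.8 → n = 255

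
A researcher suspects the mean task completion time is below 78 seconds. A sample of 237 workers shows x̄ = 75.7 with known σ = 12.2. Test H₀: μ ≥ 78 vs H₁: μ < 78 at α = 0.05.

z = -2.902. Critical value: -1.645. Reject H₀.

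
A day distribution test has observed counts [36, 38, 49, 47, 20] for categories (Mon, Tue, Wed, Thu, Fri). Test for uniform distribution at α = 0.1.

Expected = 38 each. χ² = Σ(O-E)²/E = 13.947. df = 4, critical value = 7.779. Reject H₀.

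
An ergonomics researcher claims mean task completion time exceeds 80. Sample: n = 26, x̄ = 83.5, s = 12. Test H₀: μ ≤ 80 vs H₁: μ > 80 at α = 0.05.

t = (83.5 - 80)/(12/√26) = 1.487, df = 25. Critical t = 1.708. Fail to reject H₀.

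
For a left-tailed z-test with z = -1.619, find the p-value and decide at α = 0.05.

p = P(Z < -1.619) = Φ(-1.619) ≈ 0.0527. Since p ≥ 0.05, fail to reject H₀ (not significant) at α = 0.05.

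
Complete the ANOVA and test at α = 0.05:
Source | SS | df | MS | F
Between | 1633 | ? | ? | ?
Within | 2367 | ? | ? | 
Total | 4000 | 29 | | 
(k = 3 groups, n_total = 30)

df_between = 2, df_within = 27. MS_between = 816.5, MS_within = 87.67. F = 9.314, F_crit ≈ 3.354. Reject H₀.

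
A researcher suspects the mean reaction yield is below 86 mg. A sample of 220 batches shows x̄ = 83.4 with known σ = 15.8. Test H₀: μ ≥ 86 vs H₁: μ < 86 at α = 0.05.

z = -2.441. Critical value: -1.645. Reject H₀.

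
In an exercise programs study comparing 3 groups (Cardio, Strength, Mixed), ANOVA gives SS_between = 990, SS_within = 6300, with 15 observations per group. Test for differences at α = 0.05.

df_between = 2, df_within = 42. F = MS_between/MS_within = 495.0/150.0 = 3.3. F_crit ≈ 3.22. Reject H₀. At least one mean differs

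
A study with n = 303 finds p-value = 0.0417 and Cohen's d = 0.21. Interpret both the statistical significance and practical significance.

Statistically significant (p = 0.0417 < 0.05). Cohen's d = 0.21 indicates a small effect size. Both statistical and practical significance should be considered.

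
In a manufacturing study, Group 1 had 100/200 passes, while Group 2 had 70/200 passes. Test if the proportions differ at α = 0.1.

p̂₁ = 0.5, p̂₂ = 0.35, pooled p̂ = 0.425. z = 3.034. Critical: ±1.645. Reject H₀.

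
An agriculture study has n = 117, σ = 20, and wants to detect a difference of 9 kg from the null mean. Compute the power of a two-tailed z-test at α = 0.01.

SE = σ/√n = 20/√117 = 1.849. Non-centrality λ = d/SE = 9/1.849 = 4.867. Power ≈ Φ(λ - z_{α/2}) = Φ(4.867 - 2.576) = Φ(2.291) = 0.989.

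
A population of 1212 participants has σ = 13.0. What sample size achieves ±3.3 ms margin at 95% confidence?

Without FPC: n₀ = (1.96×13.0/3.3)² = 59.617. With FPC: n = n₀N/(n₀+N-1) = 56.9 → n = 57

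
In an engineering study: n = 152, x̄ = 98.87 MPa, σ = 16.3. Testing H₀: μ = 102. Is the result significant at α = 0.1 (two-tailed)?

z = (98.87 - 102)/(16.3/√152) = -2.367. Since |z| > 1.645, significant at α = 0.1.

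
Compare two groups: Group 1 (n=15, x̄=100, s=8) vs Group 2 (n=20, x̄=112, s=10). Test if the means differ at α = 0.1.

Pooled sp = 9.2. t = -3.817, df = 33. Critical t = ±1.692. Reject H₀.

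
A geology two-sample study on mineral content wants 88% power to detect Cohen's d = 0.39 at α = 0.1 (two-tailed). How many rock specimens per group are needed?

z_{α/2} = 1.645, z_β = Φ⁻¹(0.88) = 1.175. For small effect (d = 0.39): n per group = 2(z_{α/2} + z_β)²/d² = 2(1.645 + 1.175)²/0.39² = 104.6 → 105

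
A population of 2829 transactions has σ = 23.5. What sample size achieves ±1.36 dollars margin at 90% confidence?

Without FPC: n₀ = (1.645×23.5/1.36)² = 807.96. With FPC: n = n₀N/(n₀+N-1) = 628.6 → n = 629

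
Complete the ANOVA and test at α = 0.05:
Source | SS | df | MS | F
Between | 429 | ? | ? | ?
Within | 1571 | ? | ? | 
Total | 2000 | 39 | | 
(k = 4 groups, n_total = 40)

df_between = 3, df_within = 36. MS_between = 143.0, MS_within = 43.64. F = 3.277, F_crit ≈ 2.866. Reject H₀.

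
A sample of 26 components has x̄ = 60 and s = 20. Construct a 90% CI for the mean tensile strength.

CI = x̄ ± t*(s/√n) = 60 ± 1.708(20/√26) = (53.3, 66.7)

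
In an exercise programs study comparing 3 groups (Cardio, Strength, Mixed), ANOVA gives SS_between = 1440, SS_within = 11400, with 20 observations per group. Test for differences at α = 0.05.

df_between = 2, df_within = 57. F = MS_between/MS_within = 720.0/200.0 = 3.6. F_crit ≈ 3.159. Reject H₀. At least one mean differs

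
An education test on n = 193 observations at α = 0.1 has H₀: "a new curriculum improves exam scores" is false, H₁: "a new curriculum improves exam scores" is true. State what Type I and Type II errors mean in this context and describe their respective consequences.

Type I (false positive): concluding that a new curriculum improves exam scores when it is not — adopting a curriculum that gives no real benefit — disruption for nothing. Type II (false negative): failing to conclude that a new curriculum improves exam scores when it is — keeping the old curriculum when the new one would have helped students. Which is costlier depends on domain priorities and is a judgement call rather than a statistical fact.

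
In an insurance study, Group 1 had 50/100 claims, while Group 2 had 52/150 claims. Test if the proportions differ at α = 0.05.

p̂₁ = 0.5, p̂₂ = 0.347, pooled p̂ = 0.408. z = 2.417. Critical: ±1.96. Reject H₀.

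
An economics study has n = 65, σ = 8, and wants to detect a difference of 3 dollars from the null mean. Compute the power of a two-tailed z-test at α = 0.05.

SE = σ/√n = 8/√65 = 0.992. Non-centrality λ = d/SE = 3/0.992 = 3.023. Power ≈ Φ(λ - z_{α/2}) = Φ(3.023 - 1.96) = Φ(1.063) = 0.856.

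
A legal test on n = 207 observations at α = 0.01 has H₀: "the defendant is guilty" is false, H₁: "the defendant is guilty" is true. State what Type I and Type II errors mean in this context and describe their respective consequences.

Type I (false positive): concluding that the defendant is guilty when it is not — convicting an innocent person. Type II (false negative): failing to conclude that the defendant is guilty when it is — acquitting a guilty person. Which is costlier depends on domain priorities and is a judgement call rather than a statistical fact.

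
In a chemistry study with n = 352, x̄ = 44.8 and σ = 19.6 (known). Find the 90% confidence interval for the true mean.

CI = x̄ ± z*(σ/√n) = 44.8 ± 1.645(19.6/√352) = 44.8 ± 1.72 = (43.08, 46.52)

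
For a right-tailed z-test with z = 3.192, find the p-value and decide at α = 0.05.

p = P(Z > 3.192) = 1 - Φ(3.192) ≈ 0.0007. Since p < 0.05, reject H₀ (significant) at α = 0.05.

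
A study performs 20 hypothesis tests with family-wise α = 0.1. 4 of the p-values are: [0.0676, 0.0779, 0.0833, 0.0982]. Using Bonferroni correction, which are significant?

Bonferroni α = 0.1/20 = 0.005. None of the given p-values are significant.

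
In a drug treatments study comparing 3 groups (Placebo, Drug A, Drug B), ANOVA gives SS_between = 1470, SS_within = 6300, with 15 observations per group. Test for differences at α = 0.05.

df_between = 2, df_within = 42. F = MS_between/MS_within = 735.0/150.0 = 4.9. F_crit ≈ 3.22. Reject H₀. At least one mean differs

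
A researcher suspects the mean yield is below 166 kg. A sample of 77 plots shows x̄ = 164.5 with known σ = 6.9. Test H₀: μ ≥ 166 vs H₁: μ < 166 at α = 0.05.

z = -1.908. Critical value: -1.645. Reject H₀.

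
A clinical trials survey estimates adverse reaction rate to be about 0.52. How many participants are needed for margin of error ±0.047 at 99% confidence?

n = z²p(1-p)/E² = 2.576²×0.52×0.48/0.047² = 749.8 → n = 750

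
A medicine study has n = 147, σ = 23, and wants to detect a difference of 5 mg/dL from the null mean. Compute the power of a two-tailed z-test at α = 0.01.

SE = σ/√n = 23/√147 = 1.897. Non-centrality λ = d/SE = 5/1.897 = 2.636. Power ≈ Φ(λ - z_{α/2}) = Φ(2.636 - 2.576) = Φ(0.06) = 0.524.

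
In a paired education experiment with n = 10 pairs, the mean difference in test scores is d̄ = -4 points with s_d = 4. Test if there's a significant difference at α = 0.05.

t = d̄/(s_d/√n) = -4/(4/√10) = -3.162. df = 9, critical t = ±2.262. Reject H₀.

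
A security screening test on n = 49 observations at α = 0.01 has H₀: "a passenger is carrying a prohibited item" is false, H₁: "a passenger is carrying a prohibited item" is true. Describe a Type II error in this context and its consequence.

Type II error: failing to reject H₀ when it is false — concluding that a passenger is carrying a prohibited item is not supported when in fact it is. Consequence: letting a prohibited item through — security breach.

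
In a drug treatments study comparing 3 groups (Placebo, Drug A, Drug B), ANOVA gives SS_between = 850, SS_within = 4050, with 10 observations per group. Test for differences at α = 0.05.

df_between = 2, df_within = 27. F = MS_between/MS_within = 425.0/150.0 = 2.833. F_crit ≈ 3.354. Fail to reject H₀.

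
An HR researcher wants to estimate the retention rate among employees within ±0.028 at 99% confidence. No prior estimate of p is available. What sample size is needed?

Conservative approach: use p = 0.5 (maximizes p(1-p) = 0.25). n = z²(0.25)/E² = 2.576²×0.25/0.028² = 2116.0 → n = 2116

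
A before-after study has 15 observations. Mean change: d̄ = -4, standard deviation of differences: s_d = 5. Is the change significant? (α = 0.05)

t = d̄/(s_d/√n) = -4/(5/√15) = -3.098. df = 14, critical t = ±2.145. Reject H₀.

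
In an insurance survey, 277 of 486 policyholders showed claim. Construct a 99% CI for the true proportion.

p̂ = 0.57. CI = p̂ ± z*√(p̂(1-p̂)/n) = (0.512, 0.628)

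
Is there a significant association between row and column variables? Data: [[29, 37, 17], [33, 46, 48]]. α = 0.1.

χ² = 7.112. df = 2, critical = 4.605. Reject H₀. Variables are dependent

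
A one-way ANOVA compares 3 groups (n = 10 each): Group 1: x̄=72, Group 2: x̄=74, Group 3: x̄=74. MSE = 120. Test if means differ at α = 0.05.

Grand mean = 73.33. SS_between = 26.67, MS_between = 13.33. F = 0.111, F_crit ≈ 3.354. Fail to reject H₀.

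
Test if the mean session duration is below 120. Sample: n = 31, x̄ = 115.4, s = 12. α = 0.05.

t = (115.4 - 120)/(12/√31) = -2.134, df = 30. Critical t = -1.697. Reject H₀.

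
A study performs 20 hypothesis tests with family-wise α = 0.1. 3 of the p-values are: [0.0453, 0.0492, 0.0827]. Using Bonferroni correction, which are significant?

Bonferroni α = 0.1/20 = 0.005. None of the given p-values are significant.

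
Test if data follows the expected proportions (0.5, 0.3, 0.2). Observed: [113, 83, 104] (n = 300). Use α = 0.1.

Expected: [150.0, 90.0, 60.0]. χ² = 41.938. df = 2, critical = 4.605. Reject H₀.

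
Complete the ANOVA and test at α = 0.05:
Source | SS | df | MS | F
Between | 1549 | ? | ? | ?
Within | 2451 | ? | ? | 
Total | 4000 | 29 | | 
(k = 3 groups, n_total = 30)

df_between = 2, df_within = 27. MS_between = 774.5, MS_within = 90.78. F = 8.532, F_crit ≈ 3.354. Reject H₀.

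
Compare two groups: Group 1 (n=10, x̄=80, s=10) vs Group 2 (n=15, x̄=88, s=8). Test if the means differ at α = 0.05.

Pooled sp = 8.84. t = -2.218, df = 23. Critical t = ±2.069. Reject H₀.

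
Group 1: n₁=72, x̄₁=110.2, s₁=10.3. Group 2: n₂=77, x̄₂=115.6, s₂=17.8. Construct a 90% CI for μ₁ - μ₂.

Difference = -5.4. SE = √(10.3²/72 + 17.8²/77) = 2.364. CI = (-9.29, -1.51)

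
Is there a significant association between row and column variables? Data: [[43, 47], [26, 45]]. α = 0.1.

χ² = 2.018. df = 1, critical = 2.706. Fail to reject H₀. No evidence of dependence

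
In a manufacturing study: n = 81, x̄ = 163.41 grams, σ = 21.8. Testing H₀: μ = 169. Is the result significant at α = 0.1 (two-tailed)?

z = (163.41 - 169)/(21.8/√81) = -2.308. Since |z| > 1.645, significant at α = 0.1.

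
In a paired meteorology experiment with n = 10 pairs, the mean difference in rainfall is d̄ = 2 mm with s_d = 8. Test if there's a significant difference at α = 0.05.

t = d̄/(s_d/√n) = 2/(8/√10) = 0.791. df = 9, critical t = ±2.262. Fail to reject H₀.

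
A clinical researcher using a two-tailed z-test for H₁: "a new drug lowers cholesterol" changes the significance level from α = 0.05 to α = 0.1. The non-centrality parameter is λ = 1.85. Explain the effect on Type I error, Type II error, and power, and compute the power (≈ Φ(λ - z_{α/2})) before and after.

Increasing α from 0.05 to 0.1:
• Type I error rate increases (α is the Type I rate by definition).
• Critical value moves from z_{α/2} = 1.96 to 1.645, so power = Φ(λ - z_{α/2}) goes from Φ(1.85 - 1.96) = 0.456 to Φ(1.85 - 1.645) = 0.581.
• Type II error rate β = 1 - power therefore decreases (0.544 → 0.419).
Appropriate when false negatives are costly — here, shelving an effective drug — patients miss out on a treatment that would have helped.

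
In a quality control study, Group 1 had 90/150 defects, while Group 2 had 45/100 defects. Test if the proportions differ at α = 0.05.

p̂₁ = 0.6, p̂₂ = 0.45, pooled p̂ = 0.54. z = 2.331. Critical: ±1.96. Reject H₀.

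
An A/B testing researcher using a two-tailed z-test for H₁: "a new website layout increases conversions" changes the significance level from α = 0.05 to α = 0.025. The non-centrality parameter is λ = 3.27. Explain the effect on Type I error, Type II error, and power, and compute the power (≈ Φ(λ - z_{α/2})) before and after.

Decreasing α from 0.05 to 0.025:
• Type I error rate decreases (α is the Type I rate by definition).
• Critical value moves from z_{α/2} = 1.96 to 2.241, so power = Φ(λ - z_{α/2}) goes from Φ(3.27 - 1.96) = 0.905 to Φ(3.27 - 2.241) = 0.848.
• Type II error rate β = 1 - power therefore increases (0.095 → 0.152).
Appropriate when false positives are costly — here, rolling out a layout that doesn't actually help — wasted engineering effort.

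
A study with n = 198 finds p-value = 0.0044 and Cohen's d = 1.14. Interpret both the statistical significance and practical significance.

Statistically significant (p = 0.0044 < 0.05). Cohen's d = 1.14 indicates a large effect size. Both statistical and practical significance should be considered.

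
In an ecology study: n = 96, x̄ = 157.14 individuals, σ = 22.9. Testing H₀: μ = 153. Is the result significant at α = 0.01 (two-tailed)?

z = (157.14 - 153)/(22.9/√96) = 1.771. Since |z| ≤ 2.576, not significant at α = 0.01.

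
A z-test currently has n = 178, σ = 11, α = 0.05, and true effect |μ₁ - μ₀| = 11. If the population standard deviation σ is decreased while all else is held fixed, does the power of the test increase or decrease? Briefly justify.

Power increases: a smaller σ shrinks the standard error σ/√n, moving the sampling distribution under H₁ further from the critical value.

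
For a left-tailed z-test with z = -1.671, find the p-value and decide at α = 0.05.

p = P(Z < -1.671) = Φ(-1.671) ≈ 0.0474. Since p < 0.05, reject H₀ (significant) at α = 0.05.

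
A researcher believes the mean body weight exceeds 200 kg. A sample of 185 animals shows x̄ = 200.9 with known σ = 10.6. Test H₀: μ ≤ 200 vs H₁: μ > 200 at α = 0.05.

z = 1.155. Critical value: 1.645. Fail to reject H₀.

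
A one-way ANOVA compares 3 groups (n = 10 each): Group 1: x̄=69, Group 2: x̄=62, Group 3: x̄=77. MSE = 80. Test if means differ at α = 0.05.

Grand mean = 69.33. SS_between = 1126.67, MS_between = 563.33. F = 7.042, F_crit ≈ 3.354. Reject H₀.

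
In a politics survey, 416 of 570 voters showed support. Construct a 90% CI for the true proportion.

p̂ = 0.73. CI = p̂ ± z*√(p̂(1-p̂)/n) = (0.699, 0.76)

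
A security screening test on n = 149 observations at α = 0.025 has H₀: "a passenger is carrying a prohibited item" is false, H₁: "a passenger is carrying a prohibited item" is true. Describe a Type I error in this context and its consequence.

Type I error: rejecting H₀ when it is true — concluding that a passenger is carrying a prohibited item when in fact it is not. Consequence: detaining an innocent passenger — delay and inconvenience.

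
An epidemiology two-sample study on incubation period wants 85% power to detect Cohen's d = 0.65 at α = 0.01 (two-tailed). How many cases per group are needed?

z_{α/2} = 2.576, z_β = Φ⁻¹(0.85) = 1.036. For medium effect (d = 0.65): n per group = 2(z_{α/2} + z_β)²/d² = 2(2.576 + 1.036)²/0.65² = 61.8 → 62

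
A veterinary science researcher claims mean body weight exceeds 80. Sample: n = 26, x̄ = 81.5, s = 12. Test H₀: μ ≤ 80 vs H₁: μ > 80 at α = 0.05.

t = (81.5 - 80)/(12/√26) = 0.637, df = 25. Critical t = 1.708. Fail to reject H₀.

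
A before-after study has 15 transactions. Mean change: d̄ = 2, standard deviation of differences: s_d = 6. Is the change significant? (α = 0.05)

t = d̄/(s_d/√n) = 2/(6/√15) = 1.291. df = 14, critical t = ±2.145. Fail to reject H₀.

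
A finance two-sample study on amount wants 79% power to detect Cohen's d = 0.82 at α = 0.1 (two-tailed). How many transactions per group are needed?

z_{α/2} = 1.645, z_β = Φ⁻¹(0.79) = 0.806. For large effect (d = 0.82): n per group = 2(z_{α/2} + z_β)²/d² = 2(1.645 + 0.806)²/0.82² = 17.9 → 18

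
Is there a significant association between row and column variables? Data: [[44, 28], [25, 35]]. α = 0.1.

χ² = 4.96. df = 1, critical = 2.706. Reject H₀. Variables are dependent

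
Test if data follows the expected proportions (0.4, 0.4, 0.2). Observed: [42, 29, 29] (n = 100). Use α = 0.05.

Expected: [40.0, 40.0, 20.0]. χ² = 7.175. df = 2, critical = 5.991. Reject H₀.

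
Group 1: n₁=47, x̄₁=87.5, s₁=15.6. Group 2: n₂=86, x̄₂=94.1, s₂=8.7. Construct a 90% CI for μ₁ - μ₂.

Difference = -6.6. SE = √(15.6²/47 + 8.7²/86) = 2.461. CI = (-10.65, -2.55)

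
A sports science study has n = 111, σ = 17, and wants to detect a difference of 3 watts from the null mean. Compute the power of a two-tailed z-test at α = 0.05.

SE = σ/√n = 17/√111 = 1.614. Non-centrality λ = d/SE = 3/1.614 = 1.859. Power ≈ Φ(λ - z_{α/2}) = Φ(1.859 - 1.96) = Φ(-0.101) = 0.46.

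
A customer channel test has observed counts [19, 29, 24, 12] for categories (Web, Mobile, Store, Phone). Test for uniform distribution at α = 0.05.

Expected = 21 each. χ² = Σ(O-E)²/E = 7.524. df = 3, critical value = 7.815. Fail to reject H₀.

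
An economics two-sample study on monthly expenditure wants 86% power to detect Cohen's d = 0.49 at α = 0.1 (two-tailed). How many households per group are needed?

z_{α/2} = 1.645, z_β = Φ⁻¹(0.86) = 1.08. For small effect (d = 0.49): n per group = 2(z_{α/2} + z_β)²/d² = 2(1.645 + 1.08)²/0.49² = 61.9 → 62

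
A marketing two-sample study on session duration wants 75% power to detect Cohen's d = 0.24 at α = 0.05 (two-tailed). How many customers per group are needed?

z_{α/2} = 1.96, z_β = Φ⁻¹(0.75) = 0.674. For small effect (d = 0.24): n per group = 2(z_{α/2} + z_β)²/d² = 2(1.96 + 0.674)²/0.24² = 240.9 → 241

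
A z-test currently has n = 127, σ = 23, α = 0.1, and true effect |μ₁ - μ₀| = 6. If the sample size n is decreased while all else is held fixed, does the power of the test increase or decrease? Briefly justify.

Power decreases: a smaller n inflates the standard error σ/√n, pulling the sampling distribution under H₁ back toward the critical value.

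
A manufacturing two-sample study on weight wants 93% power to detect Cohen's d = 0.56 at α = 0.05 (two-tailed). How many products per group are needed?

z_{α/2} = 1.96, z_β = Φ⁻¹(0.93) = 1.476. For medium effect (d = 0.56): n per group = 2(z_{α/2} + z_β)²/d² = 2(1.96 + 1.476)²/0.56² = 75.3 → 76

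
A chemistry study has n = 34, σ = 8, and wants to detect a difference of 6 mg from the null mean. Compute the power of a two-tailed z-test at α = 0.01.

SE = σ/√n = 8/√34 = 1.372. Non-centrality λ = d/SE = 6/1.372 = 4.373. Power ≈ Φ(λ - z_{α/2}) = Φ(4.373 - 2.576) = Φ(1.797) = 0.964.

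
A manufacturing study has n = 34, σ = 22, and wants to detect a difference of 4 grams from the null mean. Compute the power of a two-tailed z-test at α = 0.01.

SE = σ/√n = 22/√34 = 3.773. Non-centrality λ = d/SE = 4/3.773 = 1.06. Power ≈ Φ(λ - z_{α/2}) = Φ(1.06 - 2.576) = Φ(-1.516) = 0.065.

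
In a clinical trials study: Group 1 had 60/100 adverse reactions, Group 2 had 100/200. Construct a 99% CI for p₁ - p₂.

p̂₁ = 0.6, p̂₂ = 0.5. Difference = 0.1. CI = (-0.056, 0.256)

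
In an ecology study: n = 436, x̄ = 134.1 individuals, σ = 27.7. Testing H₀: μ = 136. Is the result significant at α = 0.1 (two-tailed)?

z = (134.1 - 136)/(27.7/√436) = -1.432. Since |z| ≤ 1.645, not significant at α = 0.1.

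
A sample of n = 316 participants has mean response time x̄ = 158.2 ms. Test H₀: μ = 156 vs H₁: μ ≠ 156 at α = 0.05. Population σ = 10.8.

z = (x̄ - μ₀)/(σ/√n) = (158.2 - 156)/(10.8/√316) = 3.621. Critical value: ±1.96. Since |3.621| > 1.96, Reject H₀.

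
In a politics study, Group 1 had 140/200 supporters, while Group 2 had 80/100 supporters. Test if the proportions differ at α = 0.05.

p̂₁ = 0.7, p̂₂ = 0.8, pooled p̂ = 0.733. z = -1.846. Critical: ±1.96. Fail to reject H₀.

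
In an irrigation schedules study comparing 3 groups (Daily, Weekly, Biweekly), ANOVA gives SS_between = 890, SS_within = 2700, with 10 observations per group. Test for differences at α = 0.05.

df_between = 2, df_within = 27. F = MS_between/MS_within = 445.0/100.0 = 4.45. F_crit ≈ 3.354. Reject H₀. At least one mean differs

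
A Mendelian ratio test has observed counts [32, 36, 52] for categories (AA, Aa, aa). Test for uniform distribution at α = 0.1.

Expected = 40 each. χ² = Σ(O-E)²/E = 5.6. df = 2, critical value = 4.605. Reject H₀.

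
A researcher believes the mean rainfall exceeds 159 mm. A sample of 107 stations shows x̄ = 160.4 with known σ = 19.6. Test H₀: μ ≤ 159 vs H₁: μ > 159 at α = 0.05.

z = 0.739. Critical value: 1.645. Fail to reject H₀.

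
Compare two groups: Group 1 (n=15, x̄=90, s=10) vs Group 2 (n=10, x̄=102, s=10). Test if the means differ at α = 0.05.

Pooled sp = 10.0. t = -2.939, df = 23. Critical t = ±2.069. Reject H₀.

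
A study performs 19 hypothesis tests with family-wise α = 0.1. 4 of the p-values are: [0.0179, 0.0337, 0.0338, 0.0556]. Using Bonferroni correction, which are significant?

Bonferroni α = 0.1/19 = 0.00526. None of the given p-values are significant.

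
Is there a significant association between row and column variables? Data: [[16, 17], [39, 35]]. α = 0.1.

χ² = 0.163. df = 1, critical = 2.706. Fail to reject H₀. No evidence of dependence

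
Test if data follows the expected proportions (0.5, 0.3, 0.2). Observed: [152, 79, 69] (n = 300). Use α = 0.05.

Expected: [150.0, 90.0, 60.0]. χ² = 2.721. df = 2, critical = 5.991. Fail to reject H₀.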